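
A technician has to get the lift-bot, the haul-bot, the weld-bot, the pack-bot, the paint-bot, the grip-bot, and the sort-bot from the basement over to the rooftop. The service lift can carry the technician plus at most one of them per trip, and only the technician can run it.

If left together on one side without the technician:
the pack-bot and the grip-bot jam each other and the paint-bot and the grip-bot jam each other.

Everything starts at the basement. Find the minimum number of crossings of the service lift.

Counting alone: the technician can take at most 1 across per trip to the rooftop, so moving all 7 needs at least 7 loaded trips out, with a return between consecutive ones — at least 13 crossings.
The safety rule pushes this higher. Following every safe sequence of crossings, the most of the 7 that can be at the rooftop as the service lift arrives there on crossing 13 is 6 — never all 7.
So no plan with fewer than 15 crossings exists, and this one achieves 15:
1. Technician goes to the rooftop with the grip-bot.
2. Technician goes back to the basement alone.
3. Technician goes to the rooftop with the lift-bot.
4. Technician goes back to the basement alone.
5. Technician goes to the rooftop with the haul-bot.
6. Technician goes back to the basement alone.
7. Technician goes to the rooftop with the weld-bot.
8. Technician goes back to the basement alone.
9. Technician goes to the rooftop with the pack-bot.
10. Technician goes back to the basement with the grip-bot.
11. Technician goes to the rooftop with the paint-bot.
12. Technician goes back to the basement alone.
13. Technician goes to the rooftop with the sort-bot.
14. Technician goes back to the basement alone.
15. Technician goes to the rooftop with the grip-bot.

15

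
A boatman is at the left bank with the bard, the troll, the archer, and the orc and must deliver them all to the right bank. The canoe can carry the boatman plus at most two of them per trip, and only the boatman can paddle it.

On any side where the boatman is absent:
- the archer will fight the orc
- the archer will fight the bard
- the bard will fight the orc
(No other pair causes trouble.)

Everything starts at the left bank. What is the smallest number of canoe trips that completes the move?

Counting alone: the boatman can take at most 2 across per trip to the right bank, so moving all 4 needs at least 2 loaded trips out, with a return between consecutive ones — at least 3 crossings.
The safety rule pushes this higher. Following every safe sequence of crossings, the most of the 4 that can be at the right bank as the canoe arrives there on crossing 3 is 3 — never all 4.
So no plan with fewer than 5 crossings exists, and this one achieves 5:
1. Boatman goes to the right bank with the archer and the bard.
2. Boatman goes back to the left bank with the bard.
3. Boatman goes to the right bank with the bard and the troll.
4. Boatman goes back to the left bank with the bard.
5. Boatman goes to the right bank with the bard and the orc.

5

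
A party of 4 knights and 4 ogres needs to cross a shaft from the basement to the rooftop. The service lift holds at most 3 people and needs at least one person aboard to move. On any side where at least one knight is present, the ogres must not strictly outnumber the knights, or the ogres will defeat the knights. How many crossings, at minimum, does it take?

Counting alone: each trip to the rooftop takes at most 3 across and each return brings at least 1 back, so after t trips out (and t−1 returns) at most 3t − (t−1) of the 8 are across; that first reaches 8 at t = 4, so at least 7 crossings are needed.
The safety rule pushes this higher. Following every safe sequence of crossings, the most of the 8 that can be at the rooftop as the service lift arrives there on crossing 7 is 7 — never all 8.
So no plan with fewer than 9 crossings exists, and this one achieves 9:
1. 2 ogres → the rooftop.  (the basement: 4K 2O; the rooftop: 0K 2O)
2. 1 ogre ← the basement.  (the basement: 4K 3O; the rooftop: 0K 1O)
3. 3 ogres → the rooftop.  (the basement: 4K 0O; the rooftop: 0K 4O)
4. 1 ogre ← the basement.  (the basement: 4K 1O; the rooftop: 0K 3O)
5. 3 knights → the rooftop.  (the basement: 1K 1O; the rooftop: 3K 3O)
6. 1 knight and 1 ogre ← the basement.  (the basement: 2K 2O; the rooftop: 2K 2O)
7. 2 knights → the rooftop.  (the basement: 0K 2O; the rooftop: 4K 2O)
8. 1 ogre ← the basement.  (the basement: 0K 3O; the rooftop: 4K 1O)
9. 3 ogres → the rooftop.  (the basement: 0K 0O; the rooftop: 4K 4O)

9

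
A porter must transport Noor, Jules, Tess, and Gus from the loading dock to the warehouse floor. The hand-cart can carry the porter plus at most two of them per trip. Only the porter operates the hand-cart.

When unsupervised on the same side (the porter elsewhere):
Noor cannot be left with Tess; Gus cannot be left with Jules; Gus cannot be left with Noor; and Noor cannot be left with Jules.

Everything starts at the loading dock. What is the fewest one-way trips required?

5

Counting alone: the porter can take at most 2 across per trip to the warehouse floor, so moving all 4 needs at least 2 loaded trips out, with a return between consecutive ones — at least 3 crossings.
The safety rule pushes this higher. Following every safe sequence of crossings, the most of the 4 that can be at the warehouse floor as the hand-cart arrives there on crossing 3 is 3 — never all 4.
So no plan with fewer than 5 crossings exists, and this one achieves 5:
1. Porter goes to the warehouse floor with Jules and Noor.
2. Porter goes back to the loading dock with Noor.
3. Porter goes to the warehouse floor with Noor and Tess.
4. Porter goes back to the loading dock with Noor.
5. Porter goes to the warehouse floor with Gus and Noor.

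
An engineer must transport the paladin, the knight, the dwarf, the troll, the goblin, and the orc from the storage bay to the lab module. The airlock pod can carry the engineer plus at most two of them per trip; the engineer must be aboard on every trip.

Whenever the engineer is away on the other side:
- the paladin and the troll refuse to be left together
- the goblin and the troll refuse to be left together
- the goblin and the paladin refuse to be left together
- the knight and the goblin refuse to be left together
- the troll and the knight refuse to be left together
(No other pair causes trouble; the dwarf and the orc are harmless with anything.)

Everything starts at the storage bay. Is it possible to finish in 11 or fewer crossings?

Yes — this plan uses 9 crossings (≤ 11):
1. Engineer goes to the lab module with the goblin and the troll.  [the storage bay: the dwarf, the knight, the orc, the paladin | the lab module: the goblin, the troll]
2. Engineer goes back to the storage bay with the troll.  [the storage bay: the dwarf, the knight, the orc, the paladin, the troll | the lab module: the goblin]
3. Engineer goes to the lab module with the knight and the paladin.  [the storage bay: the dwarf, the orc, the troll | the lab module: the goblin, the knight, the paladin]
4. Engineer goes back to the storage bay with the goblin.  [the storage bay: the dwarf, the goblin, the orc, the troll | the lab module: the knight, the paladin]
5. Engineer goes to the lab module with the dwarf and the troll.  [the storage bay: the goblin, the orc | the lab module: the dwarf, the knight, the paladin, the troll]
6. Engineer goes back to the storage bay with the troll.  [the storage bay: the goblin, the orc, the troll | the lab module: the dwarf, the knight, the paladin]
7. Engineer goes to the lab module with the orc and the troll.  [the storage bay: the goblin | the lab module: the dwarf, the knight, the orc, the paladin, the troll]
8. Engineer goes back to the storage bay with the troll.  [the storage bay: the goblin, the troll | the lab module: the dwarf, the knight, the orc, the paladin]
9. Engineer goes to the lab module with the goblin and the troll.  [the storage bay: — | the lab module: the dwarf, the goblin, the knight, the orc, the paladin, the troll]

Yes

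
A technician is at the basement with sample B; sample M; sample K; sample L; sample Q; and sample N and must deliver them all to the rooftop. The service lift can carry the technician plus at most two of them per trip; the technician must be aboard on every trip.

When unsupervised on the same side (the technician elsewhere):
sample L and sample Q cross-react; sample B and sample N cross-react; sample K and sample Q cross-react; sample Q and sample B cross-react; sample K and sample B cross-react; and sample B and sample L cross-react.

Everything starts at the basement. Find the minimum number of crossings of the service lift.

9

Counting alone: the technician can take at most 2 across per trip to the rooftop, so moving all 6 needs at least 3 loaded trips out, with a return between consecutive ones — at least 5 crossings.
The safety rule pushes this higher. Following every safe sequence of crossings, the most of the 6 that can be at the rooftop as the service lift arrives there on crossings 5, 7 is 4, 5 respectively — never all 6.
So no plan with fewer than 9 crossings exists, and this one achieves 9:
1. Technician goes to the rooftop with sample B and sample Q.
2. Technician goes back to the basement with sample B.
3. Technician goes to the rooftop with sample B and sample M.
4. Technician goes back to the basement with sample B.
5. Technician goes to the rooftop with sample B and sample N.
6. Technician goes back to the basement with sample B.
7. Technician goes to the rooftop with sample K and sample L.
8. Technician goes back to the basement with sample Q.
9. Technician goes to the rooftop with sample B and sample Q.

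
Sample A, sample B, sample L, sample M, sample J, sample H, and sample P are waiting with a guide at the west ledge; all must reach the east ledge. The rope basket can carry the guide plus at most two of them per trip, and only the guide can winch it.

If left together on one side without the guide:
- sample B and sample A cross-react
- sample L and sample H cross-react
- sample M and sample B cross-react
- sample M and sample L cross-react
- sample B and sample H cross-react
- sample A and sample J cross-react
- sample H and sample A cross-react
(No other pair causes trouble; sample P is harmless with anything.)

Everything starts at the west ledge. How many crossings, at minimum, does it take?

impossible

Whatever the first load, the items left behind include a forbidden pair without the guide. No opening move is safe, so no plan exists.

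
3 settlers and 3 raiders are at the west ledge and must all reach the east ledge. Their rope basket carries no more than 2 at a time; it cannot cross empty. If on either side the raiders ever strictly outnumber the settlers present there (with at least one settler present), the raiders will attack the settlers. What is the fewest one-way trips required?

Counting alone: each trip to the east ledge takes at most 2 across and each return brings at least 1 back, so after t trips out (and t−1 returns) at most 2t − (t−1) of the 6 are across; that first reaches 6 at t = 5, so at least 9 crossings are needed.
The safety rule pushes this higher. Following every safe sequence of crossings, the most of the 6 that can be at the east ledge as the rope basket arrives there on crossing 9 is 5 — never all 6.
So no plan with fewer than 11 crossings exists, and this one achieves 11:
1. 2 raiders → the east ledge.  (the west ledge: 3S 1R; the east ledge: 0S 2R)
2. 1 raider ← the west ledge.  (the west ledge: 3S 2R; the east ledge: 0S 1R)
3. 2 raiders → the east ledge.  (the west ledge: 3S 0R; the east ledge: 0S 3R)
4. 1 raider ← the west ledge.  (the west ledge: 3S 1R; the east ledge: 0S 2R)
5. 2 settlers → the east ledge.  (the west ledge: 1S 1R; the east ledge: 2S 2R)
6. 1 settler and 1 raider ← the west ledge.  (the west ledge: 2S 2R; the east ledge: 1S 1R)
7. 2 settlers → the east ledge.  (the west ledge: 0S 2R; the east ledge: 3S 1R)
8. 1 raider ← the west ledge.  (the west ledge: 0S 3R; the east ledge: 3S 0R)
9. 2 raiders → the east ledge.  (the west ledge: 0S 1R; the east ledge: 3S 2R)
10. 1 raider ← the west ledge.  (the west ledge: 0S 2R; the east ledge: 3S 1R)
11. 2 raiders → the east ledge.  (the west ledge: 0S 0R; the east ledge: 3S 3R)

11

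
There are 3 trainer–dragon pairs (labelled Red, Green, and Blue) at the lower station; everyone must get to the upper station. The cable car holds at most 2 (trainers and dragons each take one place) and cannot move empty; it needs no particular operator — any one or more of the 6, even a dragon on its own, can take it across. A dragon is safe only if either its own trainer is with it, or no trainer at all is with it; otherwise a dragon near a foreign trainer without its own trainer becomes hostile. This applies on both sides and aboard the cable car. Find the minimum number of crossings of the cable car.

Counting alone: each trip to the upper station takes at most 2 across and each return brings at least 1 back, so after t trips out (and t−1 returns) at most 2t − (t−1) of the 6 are across; that first reaches 6 at t = 5, so at least 9 crossings are needed.
The safety rule pushes this higher. Following every safe sequence of crossings, the most of the 6 that can be at the upper station as the cable car arrives there on crossing 9 is 5 — never all 6.
So no plan with fewer than 11 crossings exists, and this one achieves 11:
1. dragon Red and trainer Red cross → the upper station.
2. trainer Red crosses ← the lower station.
3. dragon Blue and dragon Green cross → the upper station.
4. dragon Red crosses ← the lower station.
5. trainer Blue and trainer Green cross → the upper station.
6. dragon Green and trainer Green cross ← the lower station.
7. trainer Green and trainer Red cross → the upper station.
8. dragon Blue crosses ← the lower station.
9. dragon Green and dragon Red cross → the upper station.
10. trainer Blue crosses ← the lower station.
11. dragon Blue and trainer Blue cross → the upper station.

11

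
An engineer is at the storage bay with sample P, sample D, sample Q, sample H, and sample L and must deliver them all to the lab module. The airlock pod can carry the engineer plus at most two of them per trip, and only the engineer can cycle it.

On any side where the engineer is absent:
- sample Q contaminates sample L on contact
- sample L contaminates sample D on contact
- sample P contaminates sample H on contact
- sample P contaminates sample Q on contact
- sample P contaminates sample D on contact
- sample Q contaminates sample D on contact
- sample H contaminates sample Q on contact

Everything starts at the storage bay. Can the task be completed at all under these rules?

No

Whatever the first load, the items left behind include a forbidden pair without the engineer. No opening move is safe, so no plan exists.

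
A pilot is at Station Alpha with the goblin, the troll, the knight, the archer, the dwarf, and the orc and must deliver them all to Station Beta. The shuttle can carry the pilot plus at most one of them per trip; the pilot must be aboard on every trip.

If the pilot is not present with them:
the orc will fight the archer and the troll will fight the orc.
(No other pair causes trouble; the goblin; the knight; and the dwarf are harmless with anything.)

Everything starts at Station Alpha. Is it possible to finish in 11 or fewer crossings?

Counting alone: the pilot can take at most 1 across per trip to Station Beta, so moving all 6 needs at least 6 loaded trips out, with a return between consecutive ones — at least 11 crossings.
The safety rule pushes this higher. Following every safe sequence of crossings, the most of the 6 that can be at Station Beta as the shuttle arrives there on crossing 11 is 5 — never all 6.
So the move cannot be finished within 11 crossings. (The shortest complete plan takes 13:)
1. Pilot goes to Station Beta with the orc.
2. Pilot goes back to Station Alpha alone.
3. Pilot goes to Station Beta with the goblin.
4. Pilot goes back to Station Alpha alone.
5. Pilot goes to Station Beta with the troll.
6. Pilot goes back to Station Alpha with the orc.
7. Pilot goes to Station Beta with the archer.
8. Pilot goes back to Station Alpha alone.
9. Pilot goes to Station Beta with the knight.
10. Pilot goes back to Station Alpha alone.
11. Pilot goes to Station Beta with the dwarf.
12. Pilot goes back to Station Alpha alone.
13. Pilot goes to Station Beta with the orc.

No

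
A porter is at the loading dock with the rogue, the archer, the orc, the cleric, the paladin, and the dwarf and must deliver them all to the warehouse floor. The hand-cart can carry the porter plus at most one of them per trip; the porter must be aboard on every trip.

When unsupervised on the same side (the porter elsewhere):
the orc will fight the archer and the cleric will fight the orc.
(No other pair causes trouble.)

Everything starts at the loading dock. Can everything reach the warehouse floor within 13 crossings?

Yes

Yes — this plan uses 13 crossings (≤ 13):
1. Porter goes to the warehouse floor with the orc.
2. Porter goes back to the loading dock alone.
3. Porter goes to the warehouse floor with the rogue.
4. Porter goes back to the loading dock alone.
5. Porter goes to the warehouse floor with the archer.
6. Porter goes back to the loading dock with the orc.
7. Porter goes to the warehouse floor with the cleric.
8. Porter goes back to the loading dock alone.
9. Porter goes to the warehouse floor with the paladin.
10. Porter goes back to the loading dock alone.
11. Porter goes to the warehouse floor with the dwarf.
12. Porter goes back to the loading dock alone.
13. Porter goes to the warehouse floor with the orc.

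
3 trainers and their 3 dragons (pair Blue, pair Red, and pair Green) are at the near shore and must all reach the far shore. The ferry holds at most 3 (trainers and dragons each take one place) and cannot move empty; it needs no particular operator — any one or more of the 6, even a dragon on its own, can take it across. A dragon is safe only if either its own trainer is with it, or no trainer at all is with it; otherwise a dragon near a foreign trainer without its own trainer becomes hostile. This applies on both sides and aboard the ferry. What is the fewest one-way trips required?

5

Counting alone: each trip to the far shore takes at most 3 across and each return brings at least 1 back, so after t trips out (and t−1 returns) at most 3t − (t−1) of the 6 are across; that first reaches 6 at t = 3, so at least 5 crossings are needed.
The plan below uses exactly 5 crossings, so it is optimal:
1. dragon Blue and trainer Blue cross → the far shore.
2. trainer Blue crosses ← the near shore.
3. trainer Blue, trainer Green, and trainer Red cross → the far shore.
4. dragon Blue crosses ← the near shore.
5. dragon Blue, dragon Green, and dragon Red cross → the far shore.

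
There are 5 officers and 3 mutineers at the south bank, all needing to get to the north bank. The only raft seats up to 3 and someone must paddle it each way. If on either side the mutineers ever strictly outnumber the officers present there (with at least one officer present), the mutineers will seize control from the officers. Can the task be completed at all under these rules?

1. 2 mutineers → the north bank.  (the south bank: 5O 1M; the north bank: 0O 2M)
2. 1 mutineer ← the south bank.  (the south bank: 5O 2M; the north bank: 0O 1M)
3. 2 officers and 1 mutineer → the north bank.  (the south bank: 3O 1M; the north bank: 2O 2M)
4. 1 mutineer ← the south bank.  (the south bank: 3O 2M; the north bank: 2O 1M)
5. 1 officer and 2 mutineers → the north bank.  (the south bank: 2O 0M; the north bank: 3O 3M)
6. 1 mutineer ← the south bank.  (the south bank: 2O 1M; the north bank: 3O 2M)
7. 2 officers and 1 mutineer → the north bank.  (the south bank: 0O 0M; the north bank: 5O 3M)

Yes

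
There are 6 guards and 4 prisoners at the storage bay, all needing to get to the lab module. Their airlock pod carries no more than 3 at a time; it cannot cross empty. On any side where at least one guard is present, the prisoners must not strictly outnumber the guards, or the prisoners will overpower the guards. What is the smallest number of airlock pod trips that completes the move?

9

Counting alone: each trip to the lab module takes at most 3 across and each return brings at least 1 back, so after t trips out (and t−1 returns) at most 3t − (t−1) of the 10 are across; that first reaches 10 at t = 5, so at least 9 crossings are needed.
The plan below uses exactly 9 crossings, so it is optimal:
1. 2 prisoners → the lab module.  (the storage bay: 6G 2P; the lab module: 0G 2P)
2. 1 prisoner ← the storage bay.  (the storage bay: 6G 3P; the lab module: 0G 1P)
3. 3 prisoners → the lab module.  (the storage bay: 6G 0P; the lab module: 0G 4P)
4. 1 prisoner ← the storage bay.  (the storage bay: 6G 1P; the lab module: 0G 3P)
5. 3 guards → the lab module.  (the storage bay: 3G 1P; the lab module: 3G 3P)
6. 1 prisoner ← the storage bay.  (the storage bay: 3G 2P; the lab module: 3G 2P)
7. 1 guard and 2 prisoners → the lab module.  (the storage bay: 2G 0P; the lab module: 4G 4P)
8. 1 prisoner ← the storage bay.  (the storage bay: 2G 1P; the lab module: 4G 3P)
9. 2 guards and 1 prisoner → the lab module.  (the storage bay: 0G 0P; the lab module: 6G 4P)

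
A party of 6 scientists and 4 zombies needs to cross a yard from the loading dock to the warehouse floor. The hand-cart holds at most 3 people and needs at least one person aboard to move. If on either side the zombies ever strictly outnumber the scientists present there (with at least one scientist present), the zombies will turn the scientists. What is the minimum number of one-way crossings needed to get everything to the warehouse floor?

9

Counting alone: each trip to the warehouse floor takes at most 3 across and each return brings at least 1 back, so after t trips out (and t−1 returns) at most 3t − (t−1) of the 10 are across; that first reaches 10 at t = 5, so at least 9 crossings are needed.
The plan below uses exactly 9 crossings, so it is optimal:
1. 2 zombies → the warehouse floor.  (the loading dock: 6S 2Z; the warehouse floor: 0S 2Z)
2. 1 zombie ← the loading dock.  (the loading dock: 6S 3Z; the warehouse floor: 0S 1Z)
3. 3 zombies → the warehouse floor.  (the loading dock: 6S 0Z; the warehouse floor: 0S 4Z)
4. 1 zombie ← the loading dock.  (the loading dock: 6S 1Z; the warehouse floor: 0S 3Z)
5. 3 scientists → the warehouse floor.  (the loading dock: 3S 1Z; the warehouse floor: 3S 3Z)
6. 1 zombie ← the loading dock.  (the loading dock: 3S 2Z; the warehouse floor: 3S 2Z)
7. 1 scientist and 2 zombies → the warehouse floor.  (the loading dock: 2S 0Z; the warehouse floor: 4S 4Z)
8. 1 zombie ← the loading dock.  (the loading dock: 2S 1Z; the warehouse floor: 4S 3Z)
9. 2 scientists and 1 zombie → the warehouse floor.  (the loading dock: 0S 0Z; the warehouse floor: 6S 4Z)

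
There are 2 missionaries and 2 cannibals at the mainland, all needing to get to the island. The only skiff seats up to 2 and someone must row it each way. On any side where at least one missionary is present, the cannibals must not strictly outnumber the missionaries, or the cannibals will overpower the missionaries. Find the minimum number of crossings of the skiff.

5

Counting alone: each trip to the island takes at most 2 across and each return brings at least 1 back, so after t trips out (and t−1 returns) at most 2t − (t−1) of the 4 are across; that first reaches 4 at t = 3, so at least 5 crossings are needed.
The plan below uses exactly 5 crossings, so it is optimal:
1. 2 cannibals → the island.  (the mainland: 2M 0C; the island: 0M 2C)
2. 1 cannibal ← the mainland.  (the mainland: 2M 1C; the island: 0M 1C)
3. 2 missionaries → the island.  (the mainland: 0M 1C; the island: 2M 1C)
4. 1 cannibal ← the mainland.  (the mainland: 0M 2C; the island: 2M 0C)
5. 2 cannibals → the island.  (the mainland: 0M 0C; the island: 2M 2C)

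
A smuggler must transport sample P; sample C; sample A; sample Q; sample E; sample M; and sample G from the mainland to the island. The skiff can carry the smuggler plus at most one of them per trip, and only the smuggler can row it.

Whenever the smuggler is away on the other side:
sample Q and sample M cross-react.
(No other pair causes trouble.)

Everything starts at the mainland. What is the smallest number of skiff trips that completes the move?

Counting alone: the smuggler can take at most 1 across per trip to the island, so moving all 7 needs at least 7 loaded trips out, with a return between consecutive ones — at least 13 crossings.
The plan below uses exactly 13 crossings, so it is optimal:
1. Smuggler goes to the island with sample Q.
2. Smuggler goes back to the mainland alone.
3. Smuggler goes to the island with sample P.
4. Smuggler goes back to the mainland alone.
5. Smuggler goes to the island with sample C.
6. Smuggler goes back to the mainland alone.
7. Smuggler goes to the island with sample A.
8. Smuggler goes back to the mainland alone.
9. Smuggler goes to the island with sample E.
10. Smuggler goes back to the mainland alone.
11. Smuggler goes to the island with sample G.
12. Smuggler goes back to the mainland alone.
13. Smuggler goes to the island with sample M.

13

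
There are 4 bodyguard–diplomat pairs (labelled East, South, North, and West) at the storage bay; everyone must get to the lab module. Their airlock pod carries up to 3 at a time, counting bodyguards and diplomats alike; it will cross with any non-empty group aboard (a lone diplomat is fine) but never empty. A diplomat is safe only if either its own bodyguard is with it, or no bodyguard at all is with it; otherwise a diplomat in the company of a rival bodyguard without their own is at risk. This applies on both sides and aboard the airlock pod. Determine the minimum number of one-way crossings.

Counting alone: each trip to the lab module takes at most 3 across and each return brings at least 1 back, so after t trips out (and t−1 returns) at most 3t − (t−1) of the 8 are across; that first reaches 8 at t = 4, so at least 7 crossings are needed.
The safety rule pushes this higher. Following every safe sequence of crossings, the most of the 8 that can be at the lab module as the airlock pod arrives there on crossing 7 is 7 — never all 8.
So no plan with fewer than 9 crossings exists, and this one achieves 9:
1. bodyguard East and diplomat East cross → the lab module.
2. bodyguard East crosses ← the storage bay.
3. bodyguard East, bodyguard South, and diplomat South cross → the lab module.
4. bodyguard East and diplomat East cross ← the storage bay.
5. bodyguard East, bodyguard North, and bodyguard West cross → the lab module.
6. diplomat South crosses ← the storage bay.
7. diplomat East and diplomat South cross → the lab module.
8. diplomat East crosses ← the storage bay.
9. diplomat East, diplomat North, and diplomat West cross → the lab module.

9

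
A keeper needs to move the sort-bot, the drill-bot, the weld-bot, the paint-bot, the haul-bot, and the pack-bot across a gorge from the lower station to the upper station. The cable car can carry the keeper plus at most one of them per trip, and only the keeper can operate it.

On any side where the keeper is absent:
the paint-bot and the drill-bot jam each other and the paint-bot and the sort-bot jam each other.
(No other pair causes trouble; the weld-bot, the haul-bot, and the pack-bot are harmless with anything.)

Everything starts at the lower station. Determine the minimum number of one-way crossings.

Counting alone: the keeper can take at most 1 across per trip to the upper station, so moving all 6 needs at least 6 loaded trips out, with a return between consecutive ones — at least 11 crossings.
The safety rule pushes this higher. Following every safe sequence of crossings, the most of the 6 that can be at the upper station as the cable car arrives there on crossing 11 is 5 — never all 6.
So no plan with fewer than 13 crossings exists, and this one achieves 13:
1. Keeper goes to the upper station with the paint-bot.  [the lower station: the drill-bot, the haul-bot, the pack-bot, the sort-bot, the weld-bot | the upper station: the paint-bot]
2. Keeper goes back to the lower station alone.  [the lower station: the drill-bot, the haul-bot, the pack-bot, the sort-bot, the weld-bot | the upper station: the paint-bot]
3. Keeper goes to the upper station with the sort-bot.  [the lower station: the drill-bot, the haul-bot, the pack-bot, the weld-bot | the upper station: the paint-bot, the sort-bot]
4. Keeper goes back to the lower station with the paint-bot.  [the lower station: the drill-bot, the haul-bot, the pack-bot, the paint-bot, the weld-bot | the upper station: the sort-bot]
5. Keeper goes to the upper station with the drill-bot.  [the lower station: the haul-bot, the pack-bot, the paint-bot, the weld-bot | the upper station: the drill-bot, the sort-bot]
6. Keeper goes back to the lower station alone.  [the lower station: the haul-bot, the pack-bot, the paint-bot, the weld-bot | the upper station: the drill-bot, the sort-bot]
7. Keeper goes to the upper station with the weld-bot.  [the lower station: the haul-bot, the pack-bot, the paint-bot | the upper station: the drill-bot, the sort-bot, the weld-bot]
8. Keeper goes back to the lower station alone.  [the lower station: the haul-bot, the pack-bot, the paint-bot | the upper station: the drill-bot, the sort-bot, the weld-bot]
9. Keeper goes to the upper station with the haul-bot.  [the lower station: the pack-bot, the paint-bot | the upper station: the drill-bot, the haul-bot, the sort-bot, the weld-bot]
10. Keeper goes back to the lower station alone.  [the lower station: the pack-bot, the paint-bot | the upper station: the drill-bot, the haul-bot, the sort-bot, the weld-bot]
11. Keeper goes to the upper station with the pack-bot.  [the lower station: the paint-bot | the upper station: the drill-bot, the haul-bot, the pack-bot, the sort-bot, the weld-bot]
12. Keeper goes back to the lower station alone.  [the lower station: the paint-bot | the upper station: the drill-bot, the haul-bot, the pack-bot, the sort-bot, the weld-bot]
13. Keeper goes to the upper station with the paint-bot.  [the lower station: — | the upper station: the drill-bot, the haul-bot, the pack-bot, the paint-bot, the sort-bot, the weld-bot]

13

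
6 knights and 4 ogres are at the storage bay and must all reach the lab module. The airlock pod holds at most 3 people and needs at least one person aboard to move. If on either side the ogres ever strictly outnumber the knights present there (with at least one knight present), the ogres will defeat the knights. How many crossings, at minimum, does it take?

9

Counting alone: each trip to the lab module takes at most 3 across and each return brings at least 1 back, so after t trips out (and t−1 returns) at most 3t − (t−1) of the 10 are across; that first reaches 10 at t = 5, so at least 9 crossings are needed.
The plan below uses exactly 9 crossings, so it is optimal:
1. 2 ogres → the lab module.  (the storage bay: 6K 2O; the lab module: 0K 2O)
2. 1 ogre ← the storage bay.  (the storage bay: 6K 3O; the lab module: 0K 1O)
3. 3 ogres → the lab module.  (the storage bay: 6K 0O; the lab module: 0K 4O)
4. 1 ogre ← the storage bay.  (the storage bay: 6K 1O; the lab module: 0K 3O)
5. 3 knights → the lab module.  (the storage bay: 3K 1O; the lab module: 3K 3O)
6. 1 ogre ← the storage bay.  (the storage bay: 3K 2O; the lab module: 3K 2O)
7. 1 knight and 2 ogres → the lab module.  (the storage bay: 2K 0O; the lab module: 4K 4O)
8. 1 ogre ← the storage bay.  (the storage bay: 2K 1O; the lab module: 4K 3O)
9. 2 knights and 1 ogre → the lab module.  (the storage bay: 0K 0O; the lab module: 6K 4O)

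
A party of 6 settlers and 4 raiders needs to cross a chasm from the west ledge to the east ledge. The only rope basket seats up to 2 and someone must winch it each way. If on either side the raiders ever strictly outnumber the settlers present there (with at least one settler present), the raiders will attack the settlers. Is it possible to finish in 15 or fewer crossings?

No

Counting alone: each trip to the east ledge takes at most 2 across and each return brings at least 1 back, so after t trips out (and t−1 returns) at most 2t − (t−1) of the 10 are across; that first reaches 10 at t = 9, so at least 17 crossings are needed.
Since 15 < 17, 15 crossings cannot be enough. (The shortest complete plan in fact takes 17:)
1. 2 raiders → the east ledge.  (the west ledge: 6S 2R; the east ledge: 0S 2R)
2. 1 raider ← the west ledge.  (the west ledge: 6S 3R; the east ledge: 0S 1R)
3. 2 raiders → the east ledge.  (the west ledge: 6S 1R; the east ledge: 0S 3R)
4. 1 raider ← the west ledge.  (the west ledge: 6S 2R; the east ledge: 0S 2R)
5. 2 settlers → the east ledge.  (the west ledge: 4S 2R; the east ledge: 2S 2R)
6. 1 raider ← the west ledge.  (the west ledge: 4S 3R; the east ledge: 2S 1R)
7. 1 settler and 1 raider → the east ledge.  (the west ledge: 3S 2R; the east ledge: 3S 2R)
8. 1 raider ← the west ledge.  (the west ledge: 3S 3R; the east ledge: 3S 1R)
9. 2 raiders → the east ledge.  (the west ledge: 3S 1R; the east ledge: 3S 3R)
10. 1 raider ← the west ledge.  (the west ledge: 3S 2R; the east ledge: 3S 2R)
11. 1 settler and 1 raider → the east ledge.  (the west ledge: 2S 1R; the east ledge: 4S 3R)
12. 1 raider ← the west ledge.  (the west ledge: 2S 2R; the east ledge: 4S 2R)
13. 2 raiders → the east ledge.  (the west ledge: 2S 0R; the east ledge: 4S 4R)
14. 1 raider ← the west ledge.  (the west ledge: 2S 1R; the east ledge: 4S 3R)
15. 1 settler and 1 raider → the east ledge.  (the west ledge: 1S 0R; the east ledge: 5S 4R)
16. 1 raider ← the west ledge.  (the west ledge: 1S 1R; the east ledge: 5S 3R)
17. 1 settler and 1 raider → the east ledge.  (the west ledge: 0S 0R; the east ledge: 6S 4R)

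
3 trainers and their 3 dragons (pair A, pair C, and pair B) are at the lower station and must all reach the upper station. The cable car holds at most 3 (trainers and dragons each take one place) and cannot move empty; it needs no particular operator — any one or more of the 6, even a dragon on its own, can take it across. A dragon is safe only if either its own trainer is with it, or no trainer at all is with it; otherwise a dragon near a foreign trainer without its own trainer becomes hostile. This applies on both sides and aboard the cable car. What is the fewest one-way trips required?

5

Counting alone: each trip to the upper station takes at most 3 across and each return brings at least 1 back, so after t trips out (and t−1 returns) at most 3t − (t−1) of the 6 are across; that first reaches 6 at t = 3, so at least 5 crossings are needed.
The plan below uses exactly 5 crossings, so it is optimal:
1. dragon A and trainer A cross → the upper station.
2. trainer A crosses ← the lower station.
3. trainer A, trainer B, and trainer C cross → the upper station.
4. dragon A crosses ← the lower station.
5. dragon A, dragon B, and dragon C cross → the upper station.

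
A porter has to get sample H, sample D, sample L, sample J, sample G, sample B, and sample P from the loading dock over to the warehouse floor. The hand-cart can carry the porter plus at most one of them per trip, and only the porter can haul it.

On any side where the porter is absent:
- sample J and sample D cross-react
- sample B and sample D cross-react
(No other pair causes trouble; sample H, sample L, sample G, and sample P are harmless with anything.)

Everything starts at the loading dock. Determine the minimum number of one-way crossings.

15

Counting alone: the porter can take at most 1 across per trip to the warehouse floor, so moving all 7 needs at least 7 loaded trips out, with a return between consecutive ones — at least 13 crossings.
The safety rule pushes this higher. Following every safe sequence of crossings, the most of the 7 that can be at the warehouse floor as the hand-cart arrives there on crossing 13 is 6 — never all 7.
So no plan with fewer than 15 crossings exists, and this one achieves 15:
1. Porter goes to the warehouse floor with sample D.  [the loading dock: sample B, sample G, sample H, sample J, sample L, sample P | the warehouse floor: sample D]
2. Porter goes back to the loading dock alone.  [the loading dock: sample B, sample G, sample H, sample J, sample L, sample P | the warehouse floor: sample D]
3. Porter goes to the warehouse floor with sample H.  [the loading dock: sample B, sample G, sample J, sample L, sample P | the warehouse floor: sample D, sample H]
4. Porter goes back to the loading dock alone.  [the loading dock: sample B, sample G, sample J, sample L, sample P | the warehouse floor: sample D, sample H]
5. Porter goes to the warehouse floor with sample L.  [the loading dock: sample B, sample G, sample J, sample P | the warehouse floor: sample D, sample H, sample L]
6. Porter goes back to the loading dock alone.  [the loading dock: sample B, sample G, sample J, sample P | the warehouse floor: sample D, sample H, sample L]
7. Porter goes to the warehouse floor with sample J.  [the loading dock: sample B, sample G, sample P | the warehouse floor: sample D, sample H, sample J, sample L]
8. Porter goes back to the loading dock with sample D.  [the loading dock: sample B, sample D, sample G, sample P | the warehouse floor: sample H, sample J, sample L]
9. Porter goes to the warehouse floor with sample B.  [the loading dock: sample D, sample G, sample P | the warehouse floor: sample B, sample H, sample J, sample L]
10. Porter goes back to the loading dock alone.  [the loading dock: sample D, sample G, sample P | the warehouse floor: sample B, sample H, sample J, sample L]
11. Porter goes to the warehouse floor with sample G.  [the loading dock: sample D, sample P | the warehouse floor: sample B, sample G, sample H, sample J, sample L]
12. Porter goes back to the loading dock alone.  [the loading dock: sample D, sample P | the warehouse floor: sample B, sample G, sample H, sample J, sample L]
13. Porter goes to the warehouse floor with sample P.  [the loading dock: sample D | the warehouse floor: sample B, sample G, sample H, sample J, sample L, sample P]
14. Porter goes back to the loading dock alone.  [the loading dock: sample D | the warehouse floor: sample B, sample G, sample H, sample J, sample L, sample P]
15. Porter goes to the warehouse floor with sample D.  [the loading dock: — | the warehouse floor: sample B, sample D, sample G, sample H, sample J, sample L, sample P]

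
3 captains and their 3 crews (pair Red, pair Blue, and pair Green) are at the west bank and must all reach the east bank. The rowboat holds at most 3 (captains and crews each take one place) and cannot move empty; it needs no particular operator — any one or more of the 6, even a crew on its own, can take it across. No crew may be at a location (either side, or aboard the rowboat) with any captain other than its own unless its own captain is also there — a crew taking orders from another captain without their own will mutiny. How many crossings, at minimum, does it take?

5

Counting alone: each trip to the east bank takes at most 3 across and each return brings at least 1 back, so after t trips out (and t−1 returns) at most 3t − (t−1) of the 6 are across; that first reaches 6 at t = 3, so at least 5 crossings are needed.
The plan below uses exactly 5 crossings, so it is optimal:
1. captain Red and crew Red cross → the east bank.
2. captain Red crosses ← the west bank.
3. captain Blue, captain Green, and captain Red cross → the east bank.
4. crew Red crosses ← the west bank.
5. crew Blue, crew Green, and crew Red cross → the east bank.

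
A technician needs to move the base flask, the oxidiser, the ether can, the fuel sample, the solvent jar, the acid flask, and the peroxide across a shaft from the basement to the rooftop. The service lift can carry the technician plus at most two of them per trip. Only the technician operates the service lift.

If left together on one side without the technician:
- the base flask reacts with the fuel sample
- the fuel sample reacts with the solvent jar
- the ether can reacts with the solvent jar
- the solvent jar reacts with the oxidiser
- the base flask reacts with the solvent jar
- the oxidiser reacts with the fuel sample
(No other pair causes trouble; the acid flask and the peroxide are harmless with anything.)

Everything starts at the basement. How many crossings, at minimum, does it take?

11

Counting alone: the technician can take at most 2 across per trip to the rooftop, so moving all 7 needs at least 4 loaded trips out, with a return between consecutive ones — at least 7 crossings.
The safety rule pushes this higher. Following every safe sequence of crossings, the most of the 7 that can be at the rooftop as the service lift arrives there on crossings 7, 9 is 5, 6 respectively — never all 7.
So no plan with fewer than 11 crossings exists, and this one achieves 11:
1. Technician goes to the rooftop with the fuel sample and the solvent jar.
2. Technician goes back to the basement with the fuel sample.
3. Technician goes to the rooftop with the base flask and the oxidiser.
4. Technician goes back to the basement with the solvent jar.
5. Technician goes to the rooftop with the ether can and the fuel sample.
6. Technician goes back to the basement with the fuel sample.
7. Technician goes to the rooftop with the acid flask and the fuel sample.
8. Technician goes back to the basement with the fuel sample.
9. Technician goes to the rooftop with the fuel sample and the peroxide.
10. Technician goes back to the basement with the fuel sample.
11. Technician goes to the rooftop with the fuel sample and the solvent jar.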